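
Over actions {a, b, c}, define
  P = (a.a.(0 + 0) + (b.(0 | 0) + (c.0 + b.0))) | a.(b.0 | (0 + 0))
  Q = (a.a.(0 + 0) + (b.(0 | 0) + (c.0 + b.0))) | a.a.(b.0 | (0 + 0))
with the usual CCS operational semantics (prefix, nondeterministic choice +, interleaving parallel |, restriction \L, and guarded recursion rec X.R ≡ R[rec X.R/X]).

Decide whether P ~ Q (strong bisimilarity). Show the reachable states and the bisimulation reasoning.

not bisimilar

P's transition system — 15 states:
  p0 = (a.a.(0 + 0) + (b.(0 | 0) + (c.0 + b.0))) | a.(b.0 | (0 + 0)) | -a-> p1, -a-> p2, -b-> p3, -b-> p4, -c-> p4
  p1 = (a.a.(0 + 0) + (b.(0 | 0) + (c.0 + b.0))) | (b.0 | (0 + 0)) | -a-> p5, -b-> p6, -b-> p7, -b-> p8, -c-> p7
  p2 = a.(0 + 0) | a.(b.0 | (0 + 0)) | -a-> p5, -a-> p9
  p3 = 0 | 0 | a.(b.0 | (0 + 0)) | -a-> p8
  p4 = 0 | a.(b.0 | (0 + 0)) | -a-> p7
  p5 = a.(0 + 0) | (b.0 | (0 + 0)) | -a-> p10, -b-> p11
  p6 = (a.a.(0 + 0) + (b.(0 | 0) + (c.0 + b.0))) | (0 | (0 + 0)) | -a-> p11, -b-> p12, -b-> p13, -c-> p12
  p7 = 0 | (b.0 | (0 + 0)) | -b-> p12
  p8 = 0 | 0 | (b.0 | (0 + 0)) | -b-> p13
  p9 = (0 + 0) | a.(b.0 | (0 + 0)) | -a-> p10
  p10 = (0 + 0) | (b.0 | (0 + 0)) | -b-> p14
  p11 = a.(0 + 0) | (0 | (0 + 0)) | -a-> p14
  p12 = 0 | (0 | (0 + 0)) | ·
  p13 = 0 | 0 | (0 | (0 + 0)) | ·
  p14 = (0 + 0) | (0 | (0 + 0)) | ·
Q's transition system — 20 states:
  q0 = (a.a.(0 + 0) + (b.(0 | 0) + (c.0 + b.0))) | a.a.(b.0 | (0 + 0)) | -a-> q1, -a-> q2, -b-> q3, -b-> q4, -c-> q4
  q1 = (a.a.(0 + 0) + (b.(0 | 0) + (c.0 + b.0))) | a.(b.0 | (0 + 0)) | -a-> q5, -a-> q6, -b-> q7, -b-> q8, -c-> q8
  q2 = a.(0 + 0) | a.a.(b.0 | (0 + 0)) | -a-> q6, -a-> q9
  q3 = 0 | 0 | a.a.(b.0 | (0 + 0)) | -a-> q7
  q4 = 0 | a.a.(b.0 | (0 + 0)) | -a-> q8
  q5 = (a.a.(0 + 0) + (b.(0 | 0) + (c.0 + b.0))) | (b.0 | (0 + 0)) | -a-> q10, -b-> q11, -b-> q12, -b-> q13, -c-> q12
  q6 = a.(0 + 0) | a.(b.0 | (0 + 0)) | -a-> q10, -a-> q14
  q7 = 0 | 0 | a.(b.0 | (0 + 0)) | -a-> q13
  q8 = 0 | a.(b.0 | (0 + 0)) | -a-> q12
  q9 = (0 + 0) | a.a.(b.0 | (0 + 0)) | -a-> q14
  q10 = a.(0 + 0) | (b.0 | (0 + 0)) | -a-> q15, -b-> q16
  q11 = (a.a.(0 + 0) + (b.(0 | 0) + (c.0 + b.0))) | (0 | (0 + 0)) | -a-> q16, -b-> q17, -b-> q18, -c-> q17
  q12 = 0 | (b.0 | (0 + 0)) | -b-> q17
  q13 = 0 | 0 | (b.0 | (0 + 0)) | -b-> q18
  q14 = (0 + 0) | a.(b.0 | (0 + 0)) | -a-> q15
  q15 = (0 + 0) | (b.0 | (0 + 0)) | -b-> q19
  q16 = a.(0 + 0) | (0 | (0 + 0)) | -a-> q19
  q17 = 0 | (0 | (0 + 0)) | ·
  q18 = 0 | 0 | (0 | (0 + 0)) | ·
  q19 = (0 + 0) | (0 | (0 + 0)) | ·
Coarsest stable partition (strong bisimilarity classes):
  B0 = {p0, q1}
  B1 = {p3, p4, p9, q14, q7, q8}
  B2 = {p10, p7, p8, q12, q13, q15}
  B3 = {p12, p13, p14, q17, q18, q19}
  B4 = {p2, q6}
  B5 = {p5, q10}
  B6 = {p11, q16}
  B7 = {p1, q5}
  B8 = {p6, q11}
  B9 = {q0}
  B10 = {q3, q4, q9}
  B11 = {q2}
p0 ∈ B0, q0 ∈ B9 → different blocks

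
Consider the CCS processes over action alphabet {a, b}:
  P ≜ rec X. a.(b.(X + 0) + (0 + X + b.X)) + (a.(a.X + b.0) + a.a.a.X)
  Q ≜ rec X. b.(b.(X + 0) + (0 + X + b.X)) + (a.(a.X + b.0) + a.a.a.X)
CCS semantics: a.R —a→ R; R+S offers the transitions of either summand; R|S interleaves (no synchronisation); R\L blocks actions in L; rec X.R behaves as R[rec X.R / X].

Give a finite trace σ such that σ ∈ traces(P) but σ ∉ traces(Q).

P's transition system — 7 states:
  s0 = rec X. a.(b.(X + 0) + (0 + X + b.X)) + (a.(a.X + b.0) + a.a.a.X) → ··a··> s1, ··a··> s2, ··a··> s3
  s1 = a.(rec X. a.(b.(X + 0) + (0 + X + b.X)) + (a.(a.X + b.0) + a.a.a.X)) + b.0 → ··a··> s0, ··b··> s4
  s2 = a.a.(rec X. a.(b.(X + 0) + (0 + X + b.X)) + (a.(a.X + b.0) + a.a.a.X)) → ··a··> s5
  s3 = b.((rec X. a.(b.(X + 0) + (0 + X + b.X)) + (a.(a.X + b.0) + a.a.a.X)) + 0) + (0 + (rec X. a.(b.(X + 0) + (0 + X + b.X)) + (a.(a.X + b.0) + a.a.a.X)) + b.(rec X. a.(b.(X + 0) + (0 + X + b.X)) + (a.(a.X + b.0) + a.a.a.X))) → ··a··> s1, ··a··> s2, ··a··> s3, ··b··> s0, ··b··> s6
  s4 = 0 → (no moves)
  s5 = a.(rec X. a.(b.(X + 0) + (0 + X + b.X)) + (a.(a.X + b.0) + a.a.a.X)) → ··a··> s0
  s6 = (rec X. a.(b.(X + 0) + (0 + X + b.X)) + (a.(a.X + b.0) + a.a.a.X)) + 0 → ··a··> s1, ··a··> s2, ··a··> s3
Q's transition system — 7 states:
  t0 = rec X. b.(b.(X + 0) + (0 + X + b.X)) + (a.(a.X + b.0) + a.a.a.X) → ··a··> t1, ··a··> t2, ··b··> t3
  t1 = a.(rec X. b.(b.(X + 0) + (0 + X + b.X)) + (a.(a.X + b.0) + a.a.a.X)) + b.0 → ··a··> t0, ··b··> t4
  t2 = a.a.(rec X. b.(b.(X + 0) + (0 + X + b.X)) + (a.(a.X + b.0) + a.a.a.X)) → ··a··> t5
  t3 = b.((rec X. b.(b.(X + 0) + (0 + X + b.X)) + (a.(a.X + b.0) + a.a.a.X)) + 0) + (0 + (rec X. b.(b.(X + 0) + (0 + X + b.X)) + (a.(a.X + b.0) + a.a.a.X)) + b.(rec X. b.(b.(X + 0) + (0 + X + b.X)) + (a.(a.X + b.0) + a.a.a.X))) → ··a··> t1, ··a··> t2, ··b··> t0, ··b··> t3, ··b··> t6
  t4 = 0 → (no moves)
  t5 = a.(rec X. b.(b.(X + 0) + (0 + X + b.X)) + (a.(a.X + b.0) + a.a.a.X)) → ··a··> t0
  t6 = (rec X. b.(b.(X + 0) + (0 + X + b.X)) + (a.(a.X + b.0) + a.a.a.X)) + 0 → ··a··> t1, ··a··> t2, ··b··> t3
Trace ⟨aba⟩ through P, begin at {s0}:
  [1] a ⇒ {s1, s2, s3}
  [2] b ⇒ {s0, s4, s6}
  [3] a ⇒ {s1, s2, s3}
  P completes σ.
Trace ⟨aba⟩ through Q, begin at {t0}:
  [1] a ⇒ {t1, t2}
  [2] b ⇒ {t4}
  [3] a ⇒ no successor for Q

aba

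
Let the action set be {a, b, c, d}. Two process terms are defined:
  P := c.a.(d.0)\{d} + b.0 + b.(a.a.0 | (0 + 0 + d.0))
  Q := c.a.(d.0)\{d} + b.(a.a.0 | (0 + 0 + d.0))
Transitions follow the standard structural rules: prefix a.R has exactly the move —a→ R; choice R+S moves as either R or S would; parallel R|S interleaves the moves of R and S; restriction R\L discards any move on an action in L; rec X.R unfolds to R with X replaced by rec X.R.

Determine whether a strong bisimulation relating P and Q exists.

Reachable graph of P (10 states):
  p0 = c.a.(d.0)\{d} + b.0 + b.(a.a.0 | (0 + 0 + d.0)) ⊢ --b--▸ p1, --b--▸ p2, --c--▸ p3
  p1 = 0 ⊢ ∅
  p2 = a.a.0 | (0 + 0 + d.0) ⊢ --a--▸ p4, --d--▸ p5
  p3 = a.(d.0)\{d} ⊢ --a--▸ p6
  p4 = a.0 | (0 + 0 + d.0) ⊢ --a--▸ p7, --d--▸ p8
  p5 = a.a.0 | 0 ⊢ --a--▸ p8
  p6 = (d.0)\{d} ⊢ ∅
  p7 = 0 | (0 + 0 + d.0) ⊢ --d--▸ p9
  p8 = a.0 | 0 ⊢ --a--▸ p9
  p9 = 0 | 0 ⊢ ∅
Reachable graph of Q (9 states):
  q0 = c.a.(d.0)\{d} + b.(a.a.0 | (0 + 0 + d.0)) ⊢ --b--▸ q1, --c--▸ q2
  q1 = a.a.0 | (0 + 0 + d.0) ⊢ --a--▸ q3, --d--▸ q4
  q2 = a.(d.0)\{d} ⊢ --a--▸ q5
  q3 = a.0 | (0 + 0 + d.0) ⊢ --a--▸ q6, --d--▸ q7
  q4 = a.a.0 | 0 ⊢ --a--▸ q7
  q5 = (d.0)\{d} ⊢ ∅
  q6 = 0 | (0 + 0 + d.0) ⊢ --d--▸ q8
  q7 = a.0 | 0 ⊢ --a--▸ q8
  q8 = 0 | 0 ⊢ ∅
Coarsest stable partition (strong bisimilarity classes):
  B0 = {p0}
  B1 = {p2, q1}
  B2 = {p5, q4}
  B3 = {p3, p8, q2, q7}
  B4 = {p1, p6, p9, q5, q8}
  B5 = {p4, q3}
  B6 = {p7, q6}
  B7 = {q0}
p0 ∈ B0, q0 ∈ B7 → different blocks

not bisimilar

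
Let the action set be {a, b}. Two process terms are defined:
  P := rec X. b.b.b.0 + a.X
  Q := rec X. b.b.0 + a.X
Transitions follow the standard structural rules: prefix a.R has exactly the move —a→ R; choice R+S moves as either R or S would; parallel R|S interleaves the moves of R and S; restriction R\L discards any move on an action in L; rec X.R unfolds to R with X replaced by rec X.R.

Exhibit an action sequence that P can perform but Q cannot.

bbb

LTS(P): 4 reachable states
  p0 = rec X. b.b.b.0 + a.X ⊢ -a-> p0, -b-> p1
  p1 = b.b.0 ⊢ -b-> p2
  p2 = b.0 ⊢ -b-> p3
  p3 = 0 ⊢ ∅
LTS(Q): 3 reachable states
  q0 = rec X. b.b.0 + a.X ⊢ -a-> q0, -b-> q1
  q1 = b.0 ⊢ -b-> q2
  q2 = 0 ⊢ ∅
Trace ⟨bbb⟩ through P, begin at {p0}:
  step 1 (b): {p1}
  step 2 (b): {p2}
  step 3 (b): {p3}
  — P admits the full trace.
Trace ⟨bbb⟩ through Q, begin at {q0}:
  step 1 (b): {q1}
  step 2 (b): {q2}
  step 3 (b): ∅  — Q cannot continue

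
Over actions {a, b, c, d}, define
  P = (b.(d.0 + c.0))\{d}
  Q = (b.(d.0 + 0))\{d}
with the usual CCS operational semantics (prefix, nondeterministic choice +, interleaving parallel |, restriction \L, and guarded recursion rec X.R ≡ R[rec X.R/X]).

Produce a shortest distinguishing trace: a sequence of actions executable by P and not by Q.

Reachable graph of P (3 states):
  p0 = (b.(d.0 + c.0))\{d} | --b--▸ p1
  p1 = (d.0 + c.0)\{d} | --c--▸ p2
  p2 = 0\{d} | ·
Reachable graph of Q (2 states):
  q0 = (b.(d.0 + 0))\{d} | --b--▸ q1
  q1 = (d.0 + 0)\{d} | ·
Run σ = ⟨bc⟩ on P: start {p0}
  [1] b ⇒ {p1}
  [2] c ⇒ {p2}
  ✓ P
Run σ = ⟨bc⟩ on Q: start {q0}
  [1] b ⇒ {q1}
  [2] c ⇒ ∅ (Q stuck)

bc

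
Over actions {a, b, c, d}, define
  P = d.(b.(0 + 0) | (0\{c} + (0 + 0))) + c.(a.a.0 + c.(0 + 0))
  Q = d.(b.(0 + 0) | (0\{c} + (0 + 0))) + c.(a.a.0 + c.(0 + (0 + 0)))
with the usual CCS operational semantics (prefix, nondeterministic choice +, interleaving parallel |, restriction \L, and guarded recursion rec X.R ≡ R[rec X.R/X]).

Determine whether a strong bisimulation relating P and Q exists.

P's transition system — 7 states:
  m0 = d.(b.(0 + 0) | (0\{c} + (0 + 0))) + c.(a.a.0 + c.(0 + 0)) ⊢ —c→ m1, —d→ m2
  m1 = a.a.0 + c.(0 + 0) ⊢ —a→ m3, —c→ m4
  m2 = b.(0 + 0) | (0\{c} + (0 + 0)) ⊢ —b→ m5
  m3 = a.0 ⊢ —a→ m6
  m4 = 0 + 0 ⊢ stopped
  m5 = (0 + 0) | (0\{c} + (0 + 0)) ⊢ stopped
  m6 = 0 ⊢ stopped
Q's transition system — 7 states:
  n0 = d.(b.(0 + 0) | (0\{c} + (0 + 0))) + c.(a.a.0 + c.(0 + (0 + 0))) ⊢ —c→ n1, —d→ n2
  n1 = a.a.0 + c.(0 + (0 + 0)) ⊢ —a→ n3, —c→ n4
  n2 = b.(0 + 0) | (0\{c} + (0 + 0)) ⊢ —b→ n5
  n3 = a.0 ⊢ —a→ n6
  n4 = 0 + (0 + 0) ⊢ stopped
  n5 = (0 + 0) | (0\{c} + (0 + 0)) ⊢ stopped
  n6 = 0 ⊢ stopped
Partition-refinement fixed point:
  B0 = {m0, n0}
  B1 = {m1, n1}
  B2 = {m4, m5, m6, n4, n5, n6}
  B3 = {m3, n3}
  B4 = {m2, n2}
m0 ∈ B0, n0 ∈ B0 → same block

bisimilar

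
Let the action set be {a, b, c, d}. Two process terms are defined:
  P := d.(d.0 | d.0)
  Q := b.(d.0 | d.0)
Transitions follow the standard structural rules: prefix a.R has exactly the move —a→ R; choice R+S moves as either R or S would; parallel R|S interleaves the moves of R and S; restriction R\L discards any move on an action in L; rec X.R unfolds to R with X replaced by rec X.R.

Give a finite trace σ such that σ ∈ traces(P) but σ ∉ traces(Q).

LTS(P): 5 reachable states
  s0 = d.(d.0 | d.0) has moves --d--▸ s1
  s1 = d.0 | d.0 has moves --d--▸ s2, --d--▸ s3
  s2 = 0 | d.0 has moves --d--▸ s4
  s3 = d.0 | 0 has moves --d--▸ s4
  s4 = 0 | 0 has moves deadlocked
LTS(Q): 5 reachable states
  t0 = b.(d.0 | d.0) has moves --b--▸ t1
  t1 = d.0 | d.0 has moves --d--▸ t2, --d--▸ t3
  t2 = 0 | d.0 has moves --d--▸ t4
  t3 = d.0 | 0 has moves --d--▸ t4
  t4 = 0 | 0 has moves deadlocked
Run σ = ⟨d⟩ on P: start {s0}
  [1] d ⇒ {s1}
  P completes σ.
Run σ = ⟨d⟩ on Q: start {t0}
  [1] d ⇒ ∅  — Q cannot continue

d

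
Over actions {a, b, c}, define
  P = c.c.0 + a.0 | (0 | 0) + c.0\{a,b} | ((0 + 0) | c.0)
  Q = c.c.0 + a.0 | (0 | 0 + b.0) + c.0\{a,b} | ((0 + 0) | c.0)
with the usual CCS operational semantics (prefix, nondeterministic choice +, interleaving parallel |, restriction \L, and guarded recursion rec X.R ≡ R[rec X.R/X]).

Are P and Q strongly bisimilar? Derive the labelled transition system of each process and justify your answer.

not bisimilar

LTS(P): 7 reachable states
  m0 = c.c.0 + a.0 | (0 | 0) + c.0\{a,b} | ((0 + 0) | c.0) :: -a-> m1, -c-> m2, -c-> m3, -c-> m4
  m1 = 0 | (0 | 0) :: stopped
  m2 = 0\{a,b} | ((0 + 0) | c.0) :: -c-> m5
  m3 = c.0 :: -c-> m6
  m4 = c.0\{a,b} | ((0 + 0) | 0) :: -c-> m5
  m5 = 0\{a,b} | ((0 + 0) | 0) :: stopped
  m6 = 0 :: stopped
LTS(Q): 9 reachable states
  n0 = c.c.0 + a.0 | (0 | 0 + b.0) + c.0\{a,b} | ((0 + 0) | c.0) :: -a-> n1, -b-> n2, -c-> n3, -c-> n4, -c-> n5
  n1 = 0 | (0 | 0 + b.0) :: -b-> n6
  n2 = a.0 | 0 :: -a-> n6
  n3 = 0\{a,b} | ((0 + 0) | c.0) :: -c-> n7
  n4 = c.0 :: -c-> n8
  n5 = c.0\{a,b} | ((0 + 0) | 0) :: -c-> n7
  n6 = 0 | 0 :: stopped
  n7 = 0\{a,b} | ((0 + 0) | 0) :: stopped
  n8 = 0 :: stopped
Partition-refinement fixed point:
  B0 = {m0}
  B1 = {m2, m3, m4, n3, n4, n5}
  B2 = {m1, m5, m6, n6, n7, n8}
  B3 = {n0}
  B4 = {n2}
  B5 = {n1}
m0 ∈ B0, n0 ∈ B3 → different blocks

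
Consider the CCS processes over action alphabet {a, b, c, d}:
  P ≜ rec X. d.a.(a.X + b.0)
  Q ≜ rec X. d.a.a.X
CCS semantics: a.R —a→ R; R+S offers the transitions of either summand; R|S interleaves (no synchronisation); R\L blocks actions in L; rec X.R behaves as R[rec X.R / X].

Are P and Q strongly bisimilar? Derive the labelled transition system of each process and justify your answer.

NO

LTS(P): 4 reachable states
  m0 = rec X. d.a.(a.X + b.0) has moves ··d··> m1
  m1 = a.(a.(rec X. d.a.(a.X + b.0)) + b.0) has moves ··a··> m2
  m2 = a.(rec X. d.a.(a.X + b.0)) + b.0 has moves ··a··> m0, ··b··> m3
  m3 = 0 has moves (no moves)
LTS(Q): 3 reachable states
  n0 = rec X. d.a.a.X has moves ··d··> n1
  n1 = a.a.(rec X. d.a.a.X) has moves ··a··> n2
  n2 = a.(rec X. d.a.a.X) has moves ··a··> n0
Coarsest stable partition (strong bisimilarity classes):
  B0 = {m0}
  B1 = {m1}
  B2 = {m2}
  B3 = {m3}
  B4 = {n0}
  B5 = {n1}
  B6 = {n2}
m0 ∈ B0, n0 ∈ B4 → different blocks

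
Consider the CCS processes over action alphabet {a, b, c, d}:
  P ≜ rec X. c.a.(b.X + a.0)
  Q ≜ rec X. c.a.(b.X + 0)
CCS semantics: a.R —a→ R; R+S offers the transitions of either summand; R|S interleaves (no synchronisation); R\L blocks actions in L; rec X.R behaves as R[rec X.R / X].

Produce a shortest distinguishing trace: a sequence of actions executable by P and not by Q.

LTS(P): 4 reachable states
  u0 = rec X. c.a.(b.X + a.0) has moves --c--▸ u1
  u1 = a.(b.(rec X. c.a.(b.X + a.0)) + a.0) has moves --a--▸ u2
  u2 = b.(rec X. c.a.(b.X + a.0)) + a.0 has moves --a--▸ u3, --b--▸ u0
  u3 = 0 has moves deadlocked
LTS(Q): 3 reachable states
  v0 = rec X. c.a.(b.X + 0) has moves --c--▸ v1
  v1 = a.(b.(rec X. c.a.(b.X + 0)) + 0) has moves --a--▸ v2
  v2 = b.(rec X. c.a.(b.X + 0)) + 0 has moves --b--▸ v0
Executing caa from P (initial set {u0}):
  after c @ step 1: {u1}
  after a @ step 2: {u2}
  after a @ step 3: {u3}
  ✓ P
Executing caa from Q (initial set {v0}):
  after c @ step 1: {v1}
  after a @ step 2: {v2}
  after a @ step 3: ∅ (Q stuck)

caa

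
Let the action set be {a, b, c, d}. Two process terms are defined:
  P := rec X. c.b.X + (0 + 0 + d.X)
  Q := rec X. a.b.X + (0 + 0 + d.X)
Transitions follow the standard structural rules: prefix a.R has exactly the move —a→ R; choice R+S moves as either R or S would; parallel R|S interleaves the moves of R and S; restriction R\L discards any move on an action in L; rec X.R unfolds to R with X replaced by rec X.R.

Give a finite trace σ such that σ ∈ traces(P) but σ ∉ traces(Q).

LTS(P): 2 reachable states
  s0 = rec X. c.b.X + (0 + 0 + d.X) | ··c··> s1, ··d··> s0
  s1 = b.(rec X. c.b.X + (0 + 0 + d.X)) | ··b··> s0
LTS(Q): 2 reachable states
  t0 = rec X. a.b.X + (0 + 0 + d.X) | ··a··> t1, ··d··> t0
  t1 = b.(rec X. a.b.X + (0 + 0 + d.X)) | ··b··> t0
Run σ = ⟨c⟩ on P: start {s0}
  step 1 (c): {s1}
  ✓ P
Run σ = ⟨c⟩ on Q: start {t0}
  step 1 (c): ∅ (Q stuck)

c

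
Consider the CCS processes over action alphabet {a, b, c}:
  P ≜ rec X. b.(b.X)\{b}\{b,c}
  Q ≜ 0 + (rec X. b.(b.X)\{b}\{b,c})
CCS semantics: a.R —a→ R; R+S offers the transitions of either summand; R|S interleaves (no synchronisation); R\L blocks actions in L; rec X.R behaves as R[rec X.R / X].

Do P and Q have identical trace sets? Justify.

trace-equivalent

Reachable graph of P (2 states):
  m0 = rec X. b.(b.X)\{b}\{b,c} | ··b··> m1
  m1 = (b.(rec X. b.(b.X)\{b}\{b,c}))\{b}\{b,c} | ∅
Reachable graph of Q (2 states):
  n0 = 0 + (rec X. b.(b.X)\{b}\{b,c}) | ··b··> n1
  n1 = (b.(rec X. b.(b.X)\{b}\{b,c}))\{b}\{b,c} | ∅
Coarsest stable partition (strong bisimilarity classes):
  B0 = {m0, n0}
  B1 = {m1, n1}
m0 ∈ B0, n0 ∈ B0 → same block
Bisimilar ⇒ trace-equivalent.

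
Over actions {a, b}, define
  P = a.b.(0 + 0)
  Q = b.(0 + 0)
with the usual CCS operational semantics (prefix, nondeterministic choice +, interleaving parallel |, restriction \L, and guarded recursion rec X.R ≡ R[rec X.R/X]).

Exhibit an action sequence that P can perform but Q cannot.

P's transition system — 3 states:
  u0 = a.b.(0 + 0) ⊢ --a--▸ u1
  u1 = b.(0 + 0) ⊢ --b--▸ u2
  u2 = 0 + 0 ⊢ ∅
Q's transition system — 2 states:
  v0 = b.(0 + 0) ⊢ --b--▸ v1
  v1 = 0 + 0 ⊢ ∅
Trace ⟨a⟩ through P, begin at {u0}:
  [1] a ⇒ {u1}
  — P admits the full trace.
Trace ⟨a⟩ through Q, begin at {v0}:
  [1] a ⇒ ∅ (Q stuck)

a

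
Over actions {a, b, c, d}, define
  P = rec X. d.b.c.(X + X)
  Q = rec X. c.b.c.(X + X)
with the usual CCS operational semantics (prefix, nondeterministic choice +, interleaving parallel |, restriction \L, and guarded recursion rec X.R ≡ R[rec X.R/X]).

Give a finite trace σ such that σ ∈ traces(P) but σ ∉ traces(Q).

P's transition system — 4 states:
  m0 = rec X. d.b.c.(X + X) → =d=> m1
  m1 = b.c.((rec X. d.b.c.(X + X)) + (rec X. d.b.c.(X + X))) → =b=> m2
  m2 = c.((rec X. d.b.c.(X + X)) + (rec X. d.b.c.(X + X))) → =c=> m3
  m3 = (rec X. d.b.c.(X + X)) + (rec X. d.b.c.(X + X)) → =d=> m1
Q's transition system — 4 states:
  n0 = rec X. c.b.c.(X + X) → =c=> n1
  n1 = b.c.((rec X. c.b.c.(X + X)) + (rec X. c.b.c.(X + X))) → =b=> n2
  n2 = c.((rec X. c.b.c.(X + X)) + (rec X. c.b.c.(X + X))) → =c=> n3
  n3 = (rec X. c.b.c.(X + X)) + (rec X. c.b.c.(X + X)) → =c=> n1
Trace ⟨d⟩ through P, begin at {m0}:
  step 1 (d): {m1}
  ✓ P
Trace ⟨d⟩ through Q, begin at {n0}:
  step 1 (d): ∅ (Q stuck)

d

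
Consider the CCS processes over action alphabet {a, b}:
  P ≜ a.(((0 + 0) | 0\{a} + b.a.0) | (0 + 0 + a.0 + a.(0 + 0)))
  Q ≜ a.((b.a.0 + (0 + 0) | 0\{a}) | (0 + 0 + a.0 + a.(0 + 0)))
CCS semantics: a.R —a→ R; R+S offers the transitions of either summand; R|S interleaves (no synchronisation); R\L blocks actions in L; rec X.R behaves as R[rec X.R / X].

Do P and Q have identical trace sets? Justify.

trace-equivalent

P's transition system — 10 states:
  p0 = a.(((0 + 0) | 0\{a} + b.a.0) | (0 + 0 + a.0 + a.(0 + 0))) :: =a=> p1
  p1 = ((0 + 0) | 0\{a} + b.a.0) | (0 + 0 + a.0 + a.(0 + 0)) :: =a=> p2, =a=> p3, =b=> p4
  p2 = ((0 + 0) | 0\{a} + b.a.0) | (0 + 0) :: =b=> p5
  p3 = ((0 + 0) | 0\{a} + b.a.0) | 0 :: =b=> p6
  p4 = a.0 | (0 + 0 + a.0 + a.(0 + 0)) :: =a=> p5, =a=> p6, =a=> p7
  p5 = a.0 | (0 + 0) :: =a=> p8
  p6 = a.0 | 0 :: =a=> p9
  p7 = 0 | (0 + 0 + a.0 + a.(0 + 0)) :: =a=> p8, =a=> p9
  p8 = 0 | (0 + 0) :: stopped
  p9 = 0 | 0 :: stopped
Q's transition system — 10 states:
  q0 = a.((b.a.0 + (0 + 0) | 0\{a}) | (0 + 0 + a.0 + a.(0 + 0))) :: =a=> q1
  q1 = (b.a.0 + (0 + 0) | 0\{a}) | (0 + 0 + a.0 + a.(0 + 0)) :: =a=> q2, =a=> q3, =b=> q4
  q2 = (b.a.0 + (0 + 0) | 0\{a}) | (0 + 0) :: =b=> q5
  q3 = (b.a.0 + (0 + 0) | 0\{a}) | 0 :: =b=> q6
  q4 = a.0 | (0 + 0 + a.0 + a.(0 + 0)) :: =a=> q5, =a=> q6, =a=> q7
  q5 = a.0 | (0 + 0) :: =a=> q8
  q6 = a.0 | 0 :: =a=> q9
  q7 = 0 | (0 + 0 + a.0 + a.(0 + 0)) :: =a=> q8, =a=> q9
  q8 = 0 | (0 + 0) :: stopped
  q9 = 0 | 0 :: stopped
Bisimilarity quotient blocks:
  B0 = {p0, q0}
  B1 = {p1, q1}
  B2 = {p2, p3, q2, q3}
  B3 = {p5, p6, p7, q5, q6, q7}
  B4 = {p8, p9, q8, q9}
  B5 = {p4, q4}
p0 ∈ B0, q0 ∈ B0 → same block
Bisimilar ⇒ trace-equivalent.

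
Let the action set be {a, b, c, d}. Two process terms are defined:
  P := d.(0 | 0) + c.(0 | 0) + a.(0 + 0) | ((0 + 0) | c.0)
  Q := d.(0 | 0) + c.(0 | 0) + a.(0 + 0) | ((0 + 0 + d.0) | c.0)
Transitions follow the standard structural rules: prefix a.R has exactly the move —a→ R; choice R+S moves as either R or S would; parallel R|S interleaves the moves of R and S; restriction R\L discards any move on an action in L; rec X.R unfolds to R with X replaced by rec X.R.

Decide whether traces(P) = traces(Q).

P's transition system — 5 states:
  m0 = d.(0 | 0) + c.(0 | 0) + a.(0 + 0) | ((0 + 0) | c.0) :: —a→ m1, —c→ m2, —c→ m3, —d→ m2
  m1 = (0 + 0) | ((0 + 0) | c.0) :: —c→ m4
  m2 = 0 | 0 :: (no moves)
  m3 = a.(0 + 0) | ((0 + 0) | 0) :: —a→ m4
  m4 = (0 + 0) | ((0 + 0) | 0) :: (no moves)
Q's transition system — 9 states:
  n0 = d.(0 | 0) + c.(0 | 0) + a.(0 + 0) | ((0 + 0 + d.0) | c.0) :: —a→ n1, —c→ n2, —c→ n3, —d→ n2, —d→ n4
  n1 = (0 + 0) | ((0 + 0 + d.0) | c.0) :: —c→ n5, —d→ n6
  n2 = 0 | 0 :: (no moves)
  n3 = a.(0 + 0) | ((0 + 0 + d.0) | 0) :: —a→ n5, —d→ n7
  n4 = a.(0 + 0) | (0 | c.0) :: —a→ n6, —c→ n7
  n5 = (0 + 0) | ((0 + 0 + d.0) | 0) :: —d→ n8
  n6 = (0 + 0) | (0 | c.0) :: —c→ n8
  n7 = a.(0 + 0) | (0 | 0) :: —a→ n8
  n8 = (0 + 0) | (0 | 0) :: (no moves)
Trace ⟨ad⟩ through Q, begin at {n0}:
  step 1 (a): {n1}
  step 2 (d): {n6}
  — Q admits the full trace.
Trace ⟨ad⟩ through P, begin at {m0}:
  step 1 (a): {m1}
  step 2 (d): ∅ (P stuck)

NO — witness ⟨ad⟩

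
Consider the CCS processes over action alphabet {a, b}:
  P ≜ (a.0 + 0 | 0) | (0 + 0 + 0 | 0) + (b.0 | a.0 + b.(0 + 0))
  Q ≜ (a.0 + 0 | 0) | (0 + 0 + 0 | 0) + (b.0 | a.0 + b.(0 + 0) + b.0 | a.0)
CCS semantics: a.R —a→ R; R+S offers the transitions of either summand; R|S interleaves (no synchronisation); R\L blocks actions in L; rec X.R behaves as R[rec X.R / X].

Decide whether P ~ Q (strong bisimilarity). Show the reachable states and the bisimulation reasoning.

bisimilar

Reachable graph of P (6 states):
  u0 = (a.0 + 0 | 0) | (0 + 0 + 0 | 0) + (b.0 | a.0 + b.(0 + 0)) ⊢ -a-> u1, -a-> u2, -b-> u3, -b-> u4
  u1 = 0 | (0 + 0 + 0 | 0) ⊢ ·
  u2 = b.0 | 0 ⊢ -b-> u5
  u3 = 0 + 0 ⊢ ·
  u4 = 0 | a.0 ⊢ -a-> u5
  u5 = 0 | 0 ⊢ ·
Reachable graph of Q (6 states):
  v0 = (a.0 + 0 | 0) | (0 + 0 + 0 | 0) + (b.0 | a.0 + b.(0 + 0) + b.0 | a.0) ⊢ -a-> v1, -a-> v2, -b-> v3, -b-> v4
  v1 = 0 | (0 + 0 + 0 | 0) ⊢ ·
  v2 = b.0 | 0 ⊢ -b-> v5
  v3 = 0 + 0 ⊢ ·
  v4 = 0 | a.0 ⊢ -a-> v5
  v5 = 0 | 0 ⊢ ·
Partition-refinement fixed point:
  B0 = {u0, v0}
  B1 = {u4, v4}
  B2 = {u1, u3, u5, v1, v3, v5}
  B3 = {u2, v2}
u0 ∈ B0, v0 ∈ B0 → same block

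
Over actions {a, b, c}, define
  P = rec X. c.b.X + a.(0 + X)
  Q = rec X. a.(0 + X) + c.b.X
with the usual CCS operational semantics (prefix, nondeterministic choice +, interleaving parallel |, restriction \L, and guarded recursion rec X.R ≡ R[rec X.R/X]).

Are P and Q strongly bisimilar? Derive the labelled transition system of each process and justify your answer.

P's transition system — 3 states:
  s0 = rec X. c.b.X + a.(0 + X) has moves =a=> s1, =c=> s2
  s1 = 0 + (rec X. c.b.X + a.(0 + X)) has moves =a=> s1, =c=> s2
  s2 = b.(rec X. c.b.X + a.(0 + X)) has moves =b=> s0
Q's transition system — 3 states:
  t0 = rec X. a.(0 + X) + c.b.X has moves =a=> t1, =c=> t2
  t1 = 0 + (rec X. a.(0 + X) + c.b.X) has moves =a=> t1, =c=> t2
  t2 = b.(rec X. a.(0 + X) + c.b.X) has moves =b=> t0
Coarsest stable partition (strong bisimilarity classes):
  B0 = {s0, s1, t0, t1}
  B1 = {s2, t2}
s0 ∈ B0, t0 ∈ B0 → same block

YES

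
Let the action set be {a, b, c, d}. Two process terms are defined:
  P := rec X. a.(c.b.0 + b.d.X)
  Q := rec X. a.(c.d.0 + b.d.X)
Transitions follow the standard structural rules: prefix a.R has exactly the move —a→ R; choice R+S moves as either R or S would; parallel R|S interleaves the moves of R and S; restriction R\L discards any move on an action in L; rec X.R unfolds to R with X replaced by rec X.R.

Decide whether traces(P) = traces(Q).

P's transition system — 5 states:
  m0 = rec X. a.(c.b.0 + b.d.X) :: ··a··> m1
  m1 = c.b.0 + b.d.(rec X. a.(c.b.0 + b.d.X)) :: ··b··> m2, ··c··> m3
  m2 = d.(rec X. a.(c.b.0 + b.d.X)) :: ··d··> m0
  m3 = b.0 :: ··b··> m4
  m4 = 0 :: ∅
Q's transition system — 5 states:
  n0 = rec X. a.(c.d.0 + b.d.X) :: ··a··> n1
  n1 = c.d.0 + b.d.(rec X. a.(c.d.0 + b.d.X)) :: ··b··> n2, ··c··> n3
  n2 = d.(rec X. a.(c.d.0 + b.d.X)) :: ··d··> n0
  n3 = d.0 :: ··d··> n4
  n4 = 0 :: ∅
Executing acb from P (initial set {m0}):
  [1] a ⇒ {m1}
  [2] c ⇒ {m3}
  [3] b ⇒ {m4}
  P completes σ.
Executing acb from Q (initial set {n0}):
  [1] a ⇒ {n1}
  [2] c ⇒ {n3}
  [3] b ⇒ ∅  — Q cannot continue

trace-distinct — witness ⟨acb⟩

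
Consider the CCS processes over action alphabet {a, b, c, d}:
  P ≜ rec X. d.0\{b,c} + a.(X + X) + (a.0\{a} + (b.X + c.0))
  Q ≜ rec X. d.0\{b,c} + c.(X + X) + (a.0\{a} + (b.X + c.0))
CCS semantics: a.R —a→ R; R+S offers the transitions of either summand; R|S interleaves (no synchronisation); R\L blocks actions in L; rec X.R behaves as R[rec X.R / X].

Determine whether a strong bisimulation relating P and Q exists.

P ≁ Q

Reachable graph of P (5 states):
  u0 = rec X. d.0\{b,c} + a.(X + X) + (a.0\{a} + (b.X + c.0)) :: --a--▸ u1, --a--▸ u2, --b--▸ u0, --c--▸ u3, --d--▸ u4
  u1 = (rec X. d.0\{b,c} + a.(X + X) + (a.0\{a} + (b.X + c.0))) + (rec X. d.0\{b,c} + a.(X + X) + (a.0\{a} + (b.X + c.0))) :: --a--▸ u1, --a--▸ u2, --b--▸ u0, --c--▸ u3, --d--▸ u4
  u2 = 0\{a} :: deadlocked
  u3 = 0 :: deadlocked
  u4 = 0\{b,c} :: deadlocked
Reachable graph of Q (5 states):
  v0 = rec X. d.0\{b,c} + c.(X + X) + (a.0\{a} + (b.X + c.0)) :: --a--▸ v1, --b--▸ v0, --c--▸ v2, --c--▸ v3, --d--▸ v4
  v1 = 0\{a} :: deadlocked
  v2 = (rec X. d.0\{b,c} + c.(X + X) + (a.0\{a} + (b.X + c.0))) + (rec X. d.0\{b,c} + c.(X + X) + (a.0\{a} + (b.X + c.0))) :: --a--▸ v1, --b--▸ v0, --c--▸ v2, --c--▸ v3, --d--▸ v4
  v3 = 0 :: deadlocked
  v4 = 0\{b,c} :: deadlocked
Partition-refinement fixed point:
  B0 = {u0, u1}
  B1 = {u2, u3, u4, v1, v3, v4}
  B2 = {v0, v2}
u0 ∈ B0, v0 ∈ B2 → different blocks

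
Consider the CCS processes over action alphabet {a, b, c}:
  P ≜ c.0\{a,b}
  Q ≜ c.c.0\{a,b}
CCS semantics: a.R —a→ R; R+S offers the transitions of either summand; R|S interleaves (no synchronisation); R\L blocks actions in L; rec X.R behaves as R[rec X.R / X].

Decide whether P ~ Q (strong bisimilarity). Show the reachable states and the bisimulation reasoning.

P's transition system — 2 states:
  s0 = c.0\{a,b} → --c--▸ s1
  s1 = 0\{a,b} → ·
Q's transition system — 3 states:
  t0 = c.c.0\{a,b} → --c--▸ t1
  t1 = c.0\{a,b} → --c--▸ t2
  t2 = 0\{a,b} → ·
Bisimilarity quotient blocks:
  B0 = {s0, t1}
  B1 = {s1, t2}
  B2 = {t0}
s0 ∈ B0, t0 ∈ B2 → different blocks

P ≁ Q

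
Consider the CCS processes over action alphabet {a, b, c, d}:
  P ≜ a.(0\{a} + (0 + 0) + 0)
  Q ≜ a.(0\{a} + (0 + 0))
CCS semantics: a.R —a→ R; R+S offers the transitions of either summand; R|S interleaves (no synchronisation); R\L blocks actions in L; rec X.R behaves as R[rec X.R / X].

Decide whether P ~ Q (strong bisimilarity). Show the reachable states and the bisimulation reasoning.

YES

P's transition system — 2 states:
  m0 = a.(0\{a} + (0 + 0) + 0) :: =a=> m1
  m1 = 0\{a} + (0 + 0) + 0 :: deadlocked
Q's transition system — 2 states:
  n0 = a.(0\{a} + (0 + 0)) :: =a=> n1
  n1 = 0\{a} + (0 + 0) :: deadlocked
Bisimilarity quotient blocks:
  B0 = {m0, n0}
  B1 = {m1, n1}
m0 ∈ B0, n0 ∈ B0 → same block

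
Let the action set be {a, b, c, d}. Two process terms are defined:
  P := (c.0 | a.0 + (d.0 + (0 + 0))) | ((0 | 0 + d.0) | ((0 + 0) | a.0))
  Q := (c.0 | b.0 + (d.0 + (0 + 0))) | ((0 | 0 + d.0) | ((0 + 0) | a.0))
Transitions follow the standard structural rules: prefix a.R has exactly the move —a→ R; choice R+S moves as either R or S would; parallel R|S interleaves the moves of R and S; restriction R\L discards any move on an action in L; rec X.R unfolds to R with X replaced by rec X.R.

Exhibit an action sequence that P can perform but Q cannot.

Reachable graph of P (20 states):
  s0 = (c.0 | a.0 + (d.0 + (0 + 0))) | ((0 | 0 + d.0) | ((0 + 0) | a.0)) has moves -a-> s1, -a-> s2, -c-> s3, -d-> s4, -d-> s5
  s1 = (c.0 | a.0 + (d.0 + (0 + 0))) | ((0 | 0 + d.0) | ((0 + 0) | 0)) has moves -a-> s6, -c-> s7, -d-> s8, -d-> s9
  s2 = c.0 | 0 | ((0 | 0 + d.0) | ((0 + 0) | a.0)) has moves -a-> s6, -c-> s10, -d-> s11
  s3 = 0 | a.0 | ((0 | 0 + d.0) | ((0 + 0) | a.0)) has moves -a-> s10, -a-> s7, -d-> s12
  s4 = (c.0 | a.0 + (d.0 + (0 + 0))) | (0 | ((0 + 0) | a.0)) has moves -a-> s11, -a-> s8, -c-> s12, -d-> s13
  s5 = 0 | ((0 | 0 + d.0) | ((0 + 0) | a.0)) has moves -a-> s9, -d-> s13
  s6 = c.0 | 0 | ((0 | 0 + d.0) | ((0 + 0) | 0)) has moves -c-> s14, -d-> s15
  s7 = 0 | a.0 | ((0 | 0 + d.0) | ((0 + 0) | 0)) has moves -a-> s14, -d-> s16
  s8 = (c.0 | a.0 + (d.0 + (0 + 0))) | (0 | ((0 + 0) | 0)) has moves -a-> s15, -c-> s16, -d-> s17
  s9 = 0 | ((0 | 0 + d.0) | ((0 + 0) | 0)) has moves -d-> s17
  s10 = 0 | 0 | ((0 | 0 + d.0) | ((0 + 0) | a.0)) has moves -a-> s14, -d-> s18
  s11 = c.0 | 0 | (0 | ((0 + 0) | a.0)) has moves -a-> s15, -c-> s18
  s12 = 0 | a.0 | (0 | ((0 + 0) | a.0)) has moves -a-> s16, -a-> s18
  s13 = 0 | (0 | ((0 + 0) | a.0)) has moves -a-> s17
  s14 = 0 | 0 | ((0 | 0 + d.0) | ((0 + 0) | 0)) has moves -d-> s19
  s15 = c.0 | 0 | (0 | ((0 + 0) | 0)) has moves -c-> s19
  s16 = 0 | a.0 | (0 | ((0 + 0) | 0)) has moves -a-> s19
  s17 = 0 | (0 | ((0 + 0) | 0)) has moves ·
  s18 = 0 | 0 | (0 | ((0 + 0) | a.0)) has moves -a-> s19
  s19 = 0 | 0 | (0 | ((0 + 0) | 0)) has moves ·
Reachable graph of Q (20 states):
  t0 = (c.0 | b.0 + (d.0 + (0 + 0))) | ((0 | 0 + d.0) | ((0 + 0) | a.0)) has moves -a-> t1, -b-> t2, -c-> t3, -d-> t4, -d-> t5
  t1 = (c.0 | b.0 + (d.0 + (0 + 0))) | ((0 | 0 + d.0) | ((0 + 0) | 0)) has moves -b-> t6, -c-> t7, -d-> t8, -d-> t9
  t2 = c.0 | 0 | ((0 | 0 + d.0) | ((0 + 0) | a.0)) has moves -a-> t6, -c-> t10, -d-> t11
  t3 = 0 | b.0 | ((0 | 0 + d.0) | ((0 + 0) | a.0)) has moves -a-> t7, -b-> t10, -d-> t12
  t4 = (c.0 | b.0 + (d.0 + (0 + 0))) | (0 | ((0 + 0) | a.0)) has moves -a-> t8, -b-> t11, -c-> t12, -d-> t13
  t5 = 0 | ((0 | 0 + d.0) | ((0 + 0) | a.0)) has moves -a-> t9, -d-> t13
  t6 = c.0 | 0 | ((0 | 0 + d.0) | ((0 + 0) | 0)) has moves -c-> t14, -d-> t15
  t7 = 0 | b.0 | ((0 | 0 + d.0) | ((0 + 0) | 0)) has moves -b-> t14, -d-> t16
  t8 = (c.0 | b.0 + (d.0 + (0 + 0))) | (0 | ((0 + 0) | 0)) has moves -b-> t15, -c-> t16, -d-> t17
  t9 = 0 | ((0 | 0 + d.0) | ((0 + 0) | 0)) has moves -d-> t17
  t10 = 0 | 0 | ((0 | 0 + d.0) | ((0 + 0) | a.0)) has moves -a-> t14, -d-> t18
  t11 = c.0 | 0 | (0 | ((0 + 0) | a.0)) has moves -a-> t15, -c-> t18
  t12 = 0 | b.0 | (0 | ((0 + 0) | a.0)) has moves -a-> t16, -b-> t18
  t13 = 0 | (0 | ((0 + 0) | a.0)) has moves -a-> t17
  t14 = 0 | 0 | ((0 | 0 + d.0) | ((0 + 0) | 0)) has moves -d-> t19
  t15 = c.0 | 0 | (0 | ((0 + 0) | 0)) has moves -c-> t19
  t16 = 0 | b.0 | (0 | ((0 + 0) | 0)) has moves -b-> t19
  t17 = 0 | (0 | ((0 + 0) | 0)) has moves ·
  t18 = 0 | 0 | (0 | ((0 + 0) | a.0)) has moves -a-> t19
  t19 = 0 | 0 | (0 | ((0 + 0) | 0)) has moves ·
Run σ = ⟨aa⟩ on P: start {s0}
  step 1 (a): {s1, s2}
  step 2 (a): {s6}
  — P admits the full trace.
Run σ = ⟨aa⟩ on Q: start {t0}
  step 1 (a): {t1}
  step 2 (a): ∅ (Q stuck)

aa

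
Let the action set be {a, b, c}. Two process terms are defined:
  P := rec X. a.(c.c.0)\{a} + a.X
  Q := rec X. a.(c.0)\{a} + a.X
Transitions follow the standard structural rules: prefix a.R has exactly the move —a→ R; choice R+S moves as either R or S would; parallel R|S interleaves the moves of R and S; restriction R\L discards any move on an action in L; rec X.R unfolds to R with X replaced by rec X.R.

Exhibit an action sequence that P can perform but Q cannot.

Reachable graph of P (4 states):
  m0 = rec X. a.(c.c.0)\{a} + a.X → —a→ m0, —a→ m1
  m1 = (c.c.0)\{a} → —c→ m2
  m2 = (c.0)\{a} → —c→ m3
  m3 = 0\{a} → (no moves)
Reachable graph of Q (3 states):
  n0 = rec X. a.(c.0)\{a} + a.X → —a→ n0, —a→ n1
  n1 = (c.0)\{a} → —c→ n2
  n2 = 0\{a} → (no moves)
Executing acc from P (initial set {m0}):
  after a @ step 1: {m0, m1}
  after c @ step 2: {m2}
  after c @ step 3: {m3}
  P completes σ.
Executing acc from Q (initial set {n0}):
  after a @ step 1: {n0, n1}
  after c @ step 2: {n2}
  after c @ step 3: no successor for Q

acc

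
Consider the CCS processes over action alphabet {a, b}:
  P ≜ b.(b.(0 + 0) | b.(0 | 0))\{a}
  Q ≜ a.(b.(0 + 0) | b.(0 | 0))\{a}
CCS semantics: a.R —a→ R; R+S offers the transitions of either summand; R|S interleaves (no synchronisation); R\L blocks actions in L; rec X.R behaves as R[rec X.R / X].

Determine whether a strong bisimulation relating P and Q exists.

NO

Reachable graph of P (5 states):
  p0 = b.(b.(0 + 0) | b.(0 | 0))\{a} | -b-> p1
  p1 = (b.(0 + 0) | b.(0 | 0))\{a} | -b-> p2, -b-> p3
  p2 = ((0 + 0) | b.(0 | 0))\{a} | -b-> p4
  p3 = (b.(0 + 0) | (0 | 0))\{a} | -b-> p4
  p4 = ((0 + 0) | (0 | 0))\{a} | stopped
Reachable graph of Q (5 states):
  q0 = a.(b.(0 + 0) | b.(0 | 0))\{a} | -a-> q1
  q1 = (b.(0 + 0) | b.(0 | 0))\{a} | -b-> q2, -b-> q3
  q2 = ((0 + 0) | b.(0 | 0))\{a} | -b-> q4
  q3 = (b.(0 + 0) | (0 | 0))\{a} | -b-> q4
  q4 = ((0 + 0) | (0 | 0))\{a} | stopped
Bisimilarity quotient blocks:
  B0 = {p0}
  B1 = {p1, q1}
  B2 = {p2, p3, q2, q3}
  B3 = {p4, q4}
  B4 = {q0}
p0 ∈ B0, q0 ∈ B4 → different blocks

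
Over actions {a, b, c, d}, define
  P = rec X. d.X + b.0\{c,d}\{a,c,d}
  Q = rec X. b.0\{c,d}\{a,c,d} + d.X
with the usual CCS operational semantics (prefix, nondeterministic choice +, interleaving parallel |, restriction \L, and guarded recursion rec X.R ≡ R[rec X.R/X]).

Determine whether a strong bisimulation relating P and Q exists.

P's transition system — 2 states:
  m0 = rec X. d.X + b.0\{c,d}\{a,c,d} | ··b··> m1, ··d··> m0
  m1 = 0\{c,d}\{a,c,d} | ∅
Q's transition system — 2 states:
  n0 = rec X. b.0\{c,d}\{a,c,d} + d.X | ··b··> n1, ··d··> n0
  n1 = 0\{c,d}\{a,c,d} | ∅
Coarsest stable partition (strong bisimilarity classes):
  B0 = {m0, n0}
  B1 = {m1, n1}
m0 ∈ B0, n0 ∈ B0 → same block

P ~ Q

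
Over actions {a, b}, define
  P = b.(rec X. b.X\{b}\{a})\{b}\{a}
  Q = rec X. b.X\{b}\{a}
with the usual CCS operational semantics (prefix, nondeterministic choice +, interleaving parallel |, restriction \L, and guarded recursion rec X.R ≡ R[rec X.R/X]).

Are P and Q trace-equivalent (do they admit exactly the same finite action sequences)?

LTS(P): 2 reachable states
  u0 = b.(rec X. b.X\{b}\{a})\{b}\{a} ⊢ =b=> u1
  u1 = (rec X. b.X\{b}\{a})\{b}\{a} ⊢ ·
LTS(Q): 2 reachable states
  v0 = rec X. b.X\{b}\{a} ⊢ =b=> v1
  v1 = (rec X. b.X\{b}\{a})\{b}\{a} ⊢ ·
Bisimilarity quotient blocks:
  B0 = {u0, v0}
  B1 = {u1, v1}
u0 ∈ B0, v0 ∈ B0 → same block
Bisimilar ⇒ trace-equivalent.

trace-equivalent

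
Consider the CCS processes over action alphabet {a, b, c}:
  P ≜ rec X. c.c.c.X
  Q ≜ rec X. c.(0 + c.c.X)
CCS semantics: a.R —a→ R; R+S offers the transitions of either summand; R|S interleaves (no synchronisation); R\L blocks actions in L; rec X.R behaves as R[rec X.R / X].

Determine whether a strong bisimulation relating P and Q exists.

bisimilar

Reachable graph of P (3 states):
  u0 = rec X. c.c.c.X :: —c→ u1
  u1 = c.c.(rec X. c.c.c.X) :: —c→ u2
  u2 = c.(rec X. c.c.c.X) :: —c→ u0
Reachable graph of Q (3 states):
  v0 = rec X. c.(0 + c.c.X) :: —c→ v1
  v1 = 0 + c.c.(rec X. c.(0 + c.c.X)) :: —c→ v2
  v2 = c.(rec X. c.(0 + c.c.X)) :: —c→ v0
Bisimilarity quotient blocks:
  B0 = {u0, u1, u2, v0, v1, v2}
u0 ∈ B0, v0 ∈ B0 → same block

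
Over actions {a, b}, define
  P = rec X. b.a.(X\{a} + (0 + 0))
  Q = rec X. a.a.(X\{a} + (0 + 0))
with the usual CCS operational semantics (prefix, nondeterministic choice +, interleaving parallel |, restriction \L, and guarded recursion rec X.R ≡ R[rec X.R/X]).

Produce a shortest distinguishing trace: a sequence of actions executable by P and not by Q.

LTS(P): 4 reachable states
  u0 = rec X. b.a.(X\{a} + (0 + 0)) → =b=> u1
  u1 = a.((rec X. b.a.(X\{a} + (0 + 0)))\{a} + (0 + 0)) → =a=> u2
  u2 = (rec X. b.a.(X\{a} + (0 + 0)))\{a} + (0 + 0) → =b=> u3
  u3 = (a.((rec X. b.a.(X\{a} + (0 + 0)))\{a} + (0 + 0)))\{a} → (no moves)
LTS(Q): 3 reachable states
  v0 = rec X. a.a.(X\{a} + (0 + 0)) → =a=> v1
  v1 = a.((rec X. a.a.(X\{a} + (0 + 0)))\{a} + (0 + 0)) → =a=> v2
  v2 = (rec X. a.a.(X\{a} + (0 + 0)))\{a} + (0 + 0) → (no moves)
Trace ⟨b⟩ through P, begin at {u0}:
  step 1 (b): {u1}
  P completes σ.
Trace ⟨b⟩ through Q, begin at {v0}:
  step 1 (b): ∅ (Q stuck)

b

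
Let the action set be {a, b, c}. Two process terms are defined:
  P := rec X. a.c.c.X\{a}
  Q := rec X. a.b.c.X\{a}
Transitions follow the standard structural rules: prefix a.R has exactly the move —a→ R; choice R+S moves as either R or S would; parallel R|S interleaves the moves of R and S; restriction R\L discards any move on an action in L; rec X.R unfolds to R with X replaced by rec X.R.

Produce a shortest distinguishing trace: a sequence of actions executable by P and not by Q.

ac

P's transition system — 4 states:
  s0 = rec X. a.c.c.X\{a} has moves --a--▸ s1
  s1 = c.c.(rec X. a.c.c.X\{a})\{a} has moves --c--▸ s2
  s2 = c.(rec X. a.c.c.X\{a})\{a} has moves --c--▸ s3
  s3 = (rec X. a.c.c.X\{a})\{a} has moves ∅
Q's transition system — 4 states:
  t0 = rec X. a.b.c.X\{a} has moves --a--▸ t1
  t1 = b.c.(rec X. a.b.c.X\{a})\{a} has moves --b--▸ t2
  t2 = c.(rec X. a.b.c.X\{a})\{a} has moves --c--▸ t3
  t3 = (rec X. a.b.c.X\{a})\{a} has moves ∅
Trace ⟨ac⟩ through P, begin at {s0}:
  after a @ step 1: {s1}
  after c @ step 2: {s2}
  ✓ P
Trace ⟨ac⟩ through Q, begin at {t0}:
  after a @ step 1: {t1}
  after c @ step 2: ∅ (Q stuck)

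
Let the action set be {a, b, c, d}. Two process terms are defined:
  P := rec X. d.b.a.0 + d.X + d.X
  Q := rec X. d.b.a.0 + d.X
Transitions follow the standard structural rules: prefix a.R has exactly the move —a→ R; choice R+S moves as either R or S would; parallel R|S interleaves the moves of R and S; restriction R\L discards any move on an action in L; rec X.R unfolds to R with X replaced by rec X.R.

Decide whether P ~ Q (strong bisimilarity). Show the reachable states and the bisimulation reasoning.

Reachable graph of P (4 states):
  m0 = rec X. d.b.a.0 + d.X + d.X | =d=> m0, =d=> m1
  m1 = b.a.0 | =b=> m2
  m2 = a.0 | =a=> m3
  m3 = 0 | (no moves)
Reachable graph of Q (4 states):
  n0 = rec X. d.b.a.0 + d.X | =d=> n0, =d=> n1
  n1 = b.a.0 | =b=> n2
  n2 = a.0 | =a=> n3
  n3 = 0 | (no moves)
Bisimilarity quotient blocks:
  B0 = {m0, n0}
  B1 = {m1, n1}
  B2 = {m2, n2}
  B3 = {m3, n3}
m0 ∈ B0, n0 ∈ B0 → same block

YES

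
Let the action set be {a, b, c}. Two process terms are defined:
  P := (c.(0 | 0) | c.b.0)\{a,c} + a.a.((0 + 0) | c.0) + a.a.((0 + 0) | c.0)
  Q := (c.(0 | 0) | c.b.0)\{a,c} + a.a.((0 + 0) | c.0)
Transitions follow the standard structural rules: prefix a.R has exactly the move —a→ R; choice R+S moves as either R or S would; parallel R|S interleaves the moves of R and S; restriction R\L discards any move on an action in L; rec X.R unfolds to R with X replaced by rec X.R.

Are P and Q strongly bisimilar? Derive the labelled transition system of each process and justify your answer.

bisimilar

LTS(P): 4 reachable states
  m0 = (c.(0 | 0) | c.b.0)\{a,c} + a.a.((0 + 0) | c.0) + a.a.((0 + 0) | c.0) has moves -a-> m1
  m1 = a.((0 + 0) | c.0) has moves -a-> m2
  m2 = (0 + 0) | c.0 has moves -c-> m3
  m3 = (0 + 0) | 0 has moves (no moves)
LTS(Q): 4 reachable states
  n0 = (c.(0 | 0) | c.b.0)\{a,c} + a.a.((0 + 0) | c.0) has moves -a-> n1
  n1 = a.((0 + 0) | c.0) has moves -a-> n2
  n2 = (0 + 0) | c.0 has moves -c-> n3
  n3 = (0 + 0) | 0 has moves (no moves)
Coarsest stable partition (strong bisimilarity classes):
  B0 = {m0, n0}
  B1 = {m1, n1}
  B2 = {m2, n2}
  B3 = {m3, n3}
m0 ∈ B0, n0 ∈ B0 → same block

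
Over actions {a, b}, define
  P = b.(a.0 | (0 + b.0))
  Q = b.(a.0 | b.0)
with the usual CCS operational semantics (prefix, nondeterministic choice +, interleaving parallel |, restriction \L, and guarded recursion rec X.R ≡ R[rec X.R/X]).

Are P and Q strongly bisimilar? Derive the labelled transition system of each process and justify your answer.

Reachable graph of P (5 states):
  m0 = b.(a.0 | (0 + b.0)) ⊢ -b-> m1
  m1 = a.0 | (0 + b.0) ⊢ -a-> m2, -b-> m3
  m2 = 0 | (0 + b.0) ⊢ -b-> m4
  m3 = a.0 | 0 ⊢ -a-> m4
  m4 = 0 | 0 ⊢ stopped
Reachable graph of Q (5 states):
  n0 = b.(a.0 | b.0) ⊢ -b-> n1
  n1 = a.0 | b.0 ⊢ -a-> n2, -b-> n3
  n2 = 0 | b.0 ⊢ -b-> n4
  n3 = a.0 | 0 ⊢ -a-> n4
  n4 = 0 | 0 ⊢ stopped
Partition-refinement fixed point:
  B0 = {m0, n0}
  B1 = {m1, n1}
  B2 = {m2, n2}
  B3 = {m4, n4}
  B4 = {m3, n3}
m0 ∈ B0, n0 ∈ B0 → same block

P ~ Q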